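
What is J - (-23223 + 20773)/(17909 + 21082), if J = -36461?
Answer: -1421648401/38991 ≈ -36461.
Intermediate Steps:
J - (-23223 + 20773)/(17909 + 21082) = -36461 - (-23223 + 20773)/(17909 + 21082) = -36461 - (-2450)/38991 = -36461 - 1*(-2450/38991) = -36461 + 2450/38991 = -1421648401/38991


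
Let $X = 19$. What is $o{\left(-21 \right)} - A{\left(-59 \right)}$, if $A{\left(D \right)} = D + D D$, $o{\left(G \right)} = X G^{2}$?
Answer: $4957$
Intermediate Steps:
$o{\left(G \right)} = 19 G^{2}$
$A{\left(D \right)} = D + D^{2}$
$o{\left(-21 \right)} - A{\left(-59 \right)} = 19 \left(-21\right)^{2} - - 59 \left(1 - 59\right) = 19 \cdot 441 - \left(-59\right) \left(-58\right) = 8379 - 3422 = 4957$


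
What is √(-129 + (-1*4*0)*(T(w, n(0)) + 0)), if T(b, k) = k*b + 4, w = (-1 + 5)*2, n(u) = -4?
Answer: I*√129 ≈ 11.358*I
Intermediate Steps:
w = 8 (w = 4*2 = 8)
T(b, k) = 4 + b*k (T(b, k) = b*k + 4 = 4 + b*k)
√(-129 + (-1*4*0)*(T(w, n(0)) + 0)) = √(-129 + (-1*4*0)*((4 + 8*(-4)) + 0)) = √(-129 + (-4*0)*((4 - 32) + 0)) = √(-129 + 0*(-28 + 0)) = √(-129 + 0*(-28)) = √(-129 + 0) = √(-129) = I*√129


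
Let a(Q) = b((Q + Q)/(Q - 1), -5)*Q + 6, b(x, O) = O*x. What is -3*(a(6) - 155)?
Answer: 663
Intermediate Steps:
a(Q) = 6 - 10*Q²/(-1 + Q) (a(Q) = (-5*(Q + Q)/(Q - 1))*Q + 6 = (-5*2*Q/(-1 + Q))*Q + 6 = (-10*Q/(-1 + Q))*Q + 6 = -10*Q²/(-1 + Q) + 6 = 6 - 10*Q²/(-1 + Q))
-3*(a(6) - 155) = -3*(2*(-3 - 5*6² + 3*6)/(-1 + 6) - 155) = -3*(2*(-3 - 5*36 + 18)/5 - 155) = -3*(2*(⅕)*(-3 - 180 + 18) - 155) = -3*(2*(⅕)*(-165) - 155) = -3*(-66 - 155) = -3*(-221) = 663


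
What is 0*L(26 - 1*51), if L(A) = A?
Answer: 0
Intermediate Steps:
0*L(26 - 1*51) = 0*(26 - 1*51) = 0*(26 - 51) = 0*(-25) = 0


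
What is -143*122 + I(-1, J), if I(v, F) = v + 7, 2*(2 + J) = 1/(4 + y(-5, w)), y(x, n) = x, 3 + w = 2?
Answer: -17440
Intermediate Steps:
w = -1 (w = -3 + 2 = -1)
J = -5/2 (J = -2 + 1/(2*(4 - 5)) = -2 + (½)/(-1) = -2 + (½)*(-1) = -2 - ½ = -5/2 ≈ -2.5000)
I(v, F) = 7 + v
-143*122 + I(-1, J) = -143*122 + (7 - 1) = -17446 + 6 = -17440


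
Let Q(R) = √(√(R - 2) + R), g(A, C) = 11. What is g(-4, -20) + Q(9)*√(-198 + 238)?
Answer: 11 + 2*√(90 + 10*√7) ≈ 32.583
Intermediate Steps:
Q(R) = √(R + √(-2 + R)) (Q(R) = √(√(-2 + R) + R) = √(R + √(-2 + R)))
g(-4, -20) + Q(9)*√(-198 + 238) = 11 + √(9 + √(-2 + 9))*√(-198 + 238) = 11 + √(9 + √7)*√40 = 11 + √(9 + √7)*(2*√10) = 11 + 2*√10*√(9 + √7)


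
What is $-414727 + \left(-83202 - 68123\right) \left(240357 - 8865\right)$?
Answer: $-35030941627$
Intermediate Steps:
$-414727 + \left(-83202 - 68123\right) \left(240357 - 8865\right) = -414727 - 35030526900 = -35030941627$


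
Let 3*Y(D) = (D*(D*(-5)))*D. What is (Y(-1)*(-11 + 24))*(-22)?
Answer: -1430/3 ≈ -476.67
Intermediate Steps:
Y(D) = -5*D³/3 (Y(D) = ((D*(D*(-5)))*D)/3 = ((D*(-5*D))*D)/3 = ((-5*D²)*D)/3 = (-5*D³)/3 = -5*D³/3)
(Y(-1)*(-11 + 24))*(-22) = ((-5/3*(-1)³)*(-11 + 24))*(-22) = (-5/3*(-1)*13)*(-22) = ((5/3)*13)*(-22) = (65/3)*(-22) = -1430/3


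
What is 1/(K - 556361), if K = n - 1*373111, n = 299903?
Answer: -1/629569 ≈ -1.5884e-6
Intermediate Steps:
K = -73208 (K = 299903 - 1*373111 = 299903 - 373111 = -73208)
1/(K - 556361) = 1/(-73208 - 556361) = 1/(-629569) = -1/629569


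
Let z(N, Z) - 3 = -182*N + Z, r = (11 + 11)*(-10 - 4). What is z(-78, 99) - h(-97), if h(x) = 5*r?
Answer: 15838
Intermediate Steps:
r = -308 (r = 22*(-14) = -308)
z(N, Z) = 3 + Z - 182*N (z(N, Z) = 3 + (-182*N + Z) = 3 + (Z - 182*N) = 3 + Z - 182*N)
h(x) = -1540 (h(x) = 5*(-308) = -1540)
z(-78, 99) - h(-97) = (3 + 99 - 182*(-78)) - 1*(-1540) = (3 + 99 + 14196) + 1540 = 14298 + 1540 = 15838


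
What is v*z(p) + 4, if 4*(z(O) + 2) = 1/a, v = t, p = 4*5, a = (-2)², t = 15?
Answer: -401/16 ≈ -25.063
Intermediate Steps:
a = 4
p = 20
v = 15
z(O) = -31/16 (z(O) = -2 + (¼)/4 = -2 + (¼)*(¼) = -2 + 1/16 = -31/16)
v*z(p) + 4 = 15*(-31/16) + 4 = -465/16 + 4 = -401/16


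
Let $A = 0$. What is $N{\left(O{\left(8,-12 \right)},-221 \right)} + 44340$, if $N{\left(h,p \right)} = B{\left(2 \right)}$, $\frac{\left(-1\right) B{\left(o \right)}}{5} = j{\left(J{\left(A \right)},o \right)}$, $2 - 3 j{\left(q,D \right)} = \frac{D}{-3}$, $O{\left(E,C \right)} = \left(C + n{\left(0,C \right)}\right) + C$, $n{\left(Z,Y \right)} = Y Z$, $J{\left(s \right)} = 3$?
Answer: $\frac{399020}{9} \approx 44336.0$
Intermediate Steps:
$O{\left(E,C \right)} = 2 C$ ($O{\left(E,C \right)} = \left(C + C 0\right) + C = \left(C + 0\right) + C = C + C = 2 C$)
$j{\left(q,D \right)} = \frac{2}{3} + \frac{D}{9}$ ($j{\left(q,D \right)} = \frac{2}{3} - \frac{\frac{1}{-3} D}{3} = \frac{2}{3} - \frac{\left(- \frac{1}{3}\right) D}{3} = \frac{2}{3} + \frac{D}{9}$)
$B{\left(o \right)} = - \frac{10}{3} - \frac{5 o}{9}$ ($B{\left(o \right)} = - 5 \left(\frac{2}{3} + \frac{o}{9}\right) = - \frac{10}{3} - \frac{5 o}{9}$)
$N{\left(h,p \right)} = - \frac{40}{9}$ ($N{\left(h,p \right)} = - \frac{10}{3} - \frac{10}{9} = - \frac{40}{9}$)
$N{\left(O{\left(8,-12 \right)},-221 \right)} + 44340 = - \frac{40}{9} + 44340 = \frac{399020}{9}$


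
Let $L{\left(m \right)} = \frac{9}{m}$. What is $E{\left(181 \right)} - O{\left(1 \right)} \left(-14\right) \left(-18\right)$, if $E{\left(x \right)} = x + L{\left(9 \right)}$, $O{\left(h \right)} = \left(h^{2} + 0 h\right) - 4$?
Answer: $938$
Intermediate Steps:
$O{\left(h \right)} = -4 + h^{2}$ ($O{\left(h \right)} = \left(h^{2} + 0\right) - 4 = h^{2} - 4 = -4 + h^{2}$)
$E{\left(x \right)} = 1 + x$ ($E{\left(x \right)} = x + \frac{9}{9} = x + 9 \cdot \frac{1}{9} = x + 1 = 1 + x$)
$E{\left(181 \right)} - O{\left(1 \right)} \left(-14\right) \left(-18\right) = \left(1 + 181\right) - \left(-4 + 1^{2}\right) \left(-14\right) \left(-18\right) = 182 - \left(-4 + 1\right) \left(-14\right) \left(-18\right) = 182 - \left(-3\right) \left(-14\right) \left(-18\right) = 182 - 42 \left(-18\right) = 182 - -756 = 182 + 756 = 938$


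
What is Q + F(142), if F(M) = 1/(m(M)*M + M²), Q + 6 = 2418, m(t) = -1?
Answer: 48293065/20022 ≈ 2412.0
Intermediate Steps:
Q = 2412 (Q = -6 + 2418 = 2412)
F(M) = 1/(M² - M) (F(M) = 1/(-M + M²) = 1/(M² - M))
Q + F(142) = 2412 + 1/(142*(-1 + 142)) = 2412 + (1/142)/141 = 2412 + (1/142)*(1/141) = 2412 + 1/20022 = 48293065/20022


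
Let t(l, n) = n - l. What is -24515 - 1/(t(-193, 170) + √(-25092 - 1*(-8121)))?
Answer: (-24515*√16971 + 8898946*I)/(√16971 - 363*I) ≈ -24515.0 + 0.00087738*I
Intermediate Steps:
-24515 - 1/(t(-193, 170) + √(-25092 - 1*(-8121))) = -24515 - 1/((170 - 1*(-193)) + √(-25092 - 1*(-8121))) = -24515 - 1/((170 + 193) + √(-25092 + 8121)) = -24515 - 1/(363 + √(-16971)) = -24515 - 1/(363 + I*√16971)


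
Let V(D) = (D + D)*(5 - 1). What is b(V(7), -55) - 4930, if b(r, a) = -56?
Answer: -4986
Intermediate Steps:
V(D) = 8*D (V(D) = (2*D)*4 = 8*D)
b(V(7), -55) - 4930 = -56 - 4930 = -4986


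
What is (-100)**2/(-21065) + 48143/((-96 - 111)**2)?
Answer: 117128459/180522837 ≈ 0.64883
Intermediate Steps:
(-100)**2/(-21065) + 48143/((-96 - 111)**2) = 10000*(-1/21065) + 48143/((-207)**2) = -2000/4213 + 48143/42849 = 117128459/180522837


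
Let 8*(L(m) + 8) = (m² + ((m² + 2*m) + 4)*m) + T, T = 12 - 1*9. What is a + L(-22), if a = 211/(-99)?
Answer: -926843/792 ≈ -1170.3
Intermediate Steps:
T = 3 (T = 12 - 9 = 3)
a = -211/99 (a = 211*(-1/99) = -211/99 ≈ -2.1313)
L(m) = -61/8 + m²/8 + m*(4 + m² + 2*m)/8 (L(m) = -8 + ((m² + ((m² + 2*m) + 4)*m) + 3)/8 = -8 + ((m² + (4 + m² + 2*m)*m) + 3)/8 = -8 + ((m² + m*(4 + m² + 2*m)) + 3)/8 = -8 + (3 + m² + m*(4 + m² + 2*m))/8 = -8 + (3/8 + m²/8 + m*(4 + m² + 2*m)/8) = -61/8 + m²/8 + m*(4 + m² + 2*m)/8)
a + L(-22) = -211/99 + (-61/8 + (½)*(-22) + (⅛)*(-22)³ + (3/8)*(-22)²) = -211/99 + (-61/8 - 11 + (⅛)*(-10648) + (3/8)*484) = -211/99 + (-61/8 - 11 - 1331 + 363/2) = -211/99 - 9345/8 = -926843/792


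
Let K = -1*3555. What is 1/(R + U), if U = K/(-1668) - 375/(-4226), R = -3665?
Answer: -1174828/4303136465 ≈ -0.00027302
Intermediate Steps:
K = -3555
U = 2608155/1174828 (U = -3555/(-1668) - 375/(-4226) = -3555*(-1/1668) - 375*(-1/4226) = 1185/556 + 375/4226 = 2608155/1174828 ≈ 2.2200)
1/(R + U) = 1/(-3665 + 2608155/1174828) = 1/(-4303136465/1174828) = -1174828/4303136465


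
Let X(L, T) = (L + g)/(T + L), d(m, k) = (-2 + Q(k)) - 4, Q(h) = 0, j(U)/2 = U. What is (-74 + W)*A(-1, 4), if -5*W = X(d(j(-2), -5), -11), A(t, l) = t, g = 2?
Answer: 6294/85 ≈ 74.047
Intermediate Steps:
j(U) = 2*U
d(m, k) = -6 (d(m, k) = (-2 + 0) - 4 = -2 - 4 = -6)
X(L, T) = (2 + L)/(L + T) (X(L, T) = (L + 2)/(T + L) = (2 + L)/(L + T))
W = -4/85 (W = -(2 - 6)/(5*(-6 - 11)) = -(-4)/(5*(-17)) = -(-1)*(-4)/85 = -1/5*4/17 = -4/85 ≈ -0.047059)
(-74 + W)*A(-1, 4) = (-74 - 4/85)*(-1) = -6294/85*(-1) = 6294/85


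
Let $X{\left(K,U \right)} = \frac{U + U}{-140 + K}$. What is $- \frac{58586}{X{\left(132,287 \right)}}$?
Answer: $\frac{234344}{287} \approx 816.53$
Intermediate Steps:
$X{\left(K,U \right)} = \frac{2 U}{-140 + K}$
$- \frac{58586}{X{\left(132,287 \right)}} = - \frac{58586}{2 \cdot 287 \frac{1}{-140 + 132}} = - \frac{58586}{2 \cdot 287 \frac{1}{-8}} = - \frac{58586}{2 \cdot 287 \left(- \frac{1}{8}\right)} = - \frac{58586}{- \frac{287}{4}} = \left(-58586\right) \left(- \frac{4}{287}\right) = \frac{234344}{287}$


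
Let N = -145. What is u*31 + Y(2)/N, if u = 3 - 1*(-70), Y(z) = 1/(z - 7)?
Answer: 1640676/725 ≈ 2263.0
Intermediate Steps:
Y(z) = 1/(-7 + z)
u = 73 (u = 3 + 70 = 73)
u*31 + Y(2)/N = 73*31 + 1/((-7 + 2)*(-145)) = 2263 - 1/145/(-5) = 2263 - ⅕*(-1/145) = 2263 + 1/725 = 1640676/725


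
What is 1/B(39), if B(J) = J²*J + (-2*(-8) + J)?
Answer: 1/59374 ≈ 1.6842e-5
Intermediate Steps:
B(J) = 16 + J + J³ (B(J) = J³ + (16 + J) = 16 + J + J³)
1/B(39) = 1/(16 + 39 + 39³) = 1/(16 + 39 + 59319) = 1/59374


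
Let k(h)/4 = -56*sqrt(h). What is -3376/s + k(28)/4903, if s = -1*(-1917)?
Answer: -3376/1917 - 448*sqrt(7)/4903 ≈ -2.0028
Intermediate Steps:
s = 1917
k(h) = -224*sqrt(h) (k(h) = 4*(-56*sqrt(h)) = -224*sqrt(h))
-3376/s + k(28)/4903 = -3376/1917 - 448*sqrt(7)/4903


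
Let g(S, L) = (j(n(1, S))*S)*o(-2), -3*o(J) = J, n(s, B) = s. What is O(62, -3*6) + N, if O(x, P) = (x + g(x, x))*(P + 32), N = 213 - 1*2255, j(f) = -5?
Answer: -12202/3 ≈ -4067.3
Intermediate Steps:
o(J) = -J/3
g(S, L) = -10*S/3 (g(S, L) = (-5*S)*(-⅓*(-2)) = -5*S*(⅔) = -10*S/3)
N = -2042 (N = 213 - 2255 = -2042)
O(x, P) = -7*x*(32 + P)/3 (O(x, P) = (x - 10*x/3)*(P + 32) = (-7*x/3)*(32 + P) = -7*x*(32 + P)/3)
O(62, -3*6) + N = (7/3)*62*(-32 - (-3)*6) - 2042 = (7/3)*62*(-32 - 1*(-18)) - 2042 = (7/3)*62*(-32 + 18) - 2042 = (7/3)*62*(-14) - 2042 = -6076/3 - 2042 = -12202/3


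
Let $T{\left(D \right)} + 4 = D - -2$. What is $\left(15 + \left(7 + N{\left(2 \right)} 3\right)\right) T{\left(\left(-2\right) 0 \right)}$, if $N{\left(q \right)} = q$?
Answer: $-56$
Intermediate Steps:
$T{\left(D \right)} = -2 + D$ ($T{\left(D \right)} = -4 + \left(D - -2\right) = -4 + \left(D + 2\right) = -4 + \left(2 + D\right) = -2 + D$)
$\left(15 + \left(7 + N{\left(2 \right)} 3\right)\right) T{\left(\left(-2\right) 0 \right)} = \left(15 + \left(7 + 2 \cdot 3\right)\right) \left(-2 - 0\right) = \left(15 + \left(7 + 6\right)\right) \left(-2 + 0\right) = \left(15 + 13\right) \left(-2\right) = 28 \left(-2\right) = -56$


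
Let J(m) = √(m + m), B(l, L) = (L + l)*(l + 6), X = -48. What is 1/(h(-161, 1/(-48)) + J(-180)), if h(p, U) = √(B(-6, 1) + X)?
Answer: -I/(4*√3 + 6*√10) ≈ -0.038607*I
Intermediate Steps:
B(l, L) = (6 + l)*(L + l) (B(l, L) = (L + l)*(6 + l) = (6 + l)*(L + l))
J(m) = √2*√m (J(m) = √(2*m) = √2*√m)
h(p, U) = 4*I*√3 (h(p, U) = √(((-6)² + 6*1 + 6*(-6) + 1*(-6)) - 48) = √((36 + 6 - 36 - 6) - 48) = √(0 - 48) = √(-48) = 4*I*√3)
1/(h(-161, 1/(-48)) + J(-180)) = 1/(4*I*√3 + √2*√(-180)) = 1/(4*I*√3 + √2*(6*I*√5)) = 1/(4*I*√3 + 6*I*√10)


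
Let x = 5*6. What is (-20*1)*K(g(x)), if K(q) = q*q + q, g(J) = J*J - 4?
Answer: -16074240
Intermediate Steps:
x = 30
g(J) = -4 + J² (g(J) = J² - 4 = -4 + J²)
K(q) = q + q² (K(q) = q² + q = q + q²)
(-20*1)*K(g(x)) = (-20*1)*((-4 + 30²)*(1 + (-4 + 30²))) = -20*(-4 + 900)*(1 + (-4 + 900)) = -17920*(1 + 896) = -17920*897 = -20*803712 = -16074240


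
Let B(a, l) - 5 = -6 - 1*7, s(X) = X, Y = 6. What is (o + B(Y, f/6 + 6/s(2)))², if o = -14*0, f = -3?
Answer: 64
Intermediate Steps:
o = 0
B(a, l) = -8 (B(a, l) = 5 + (-6 - 1*7) = 5 + (-6 - 7) = 5 - 13 = -8)
(o + B(Y, f/6 + 6/s(2)))² = (0 - 8)² = (-8)² = 64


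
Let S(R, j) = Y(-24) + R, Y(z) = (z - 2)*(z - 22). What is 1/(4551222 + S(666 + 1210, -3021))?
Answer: 1/4554294 ≈ 2.1957e-7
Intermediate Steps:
Y(z) = (-22 + z)*(-2 + z) (Y(z) = (-2 + z)*(-22 + z) = (-22 + z)*(-2 + z))
S(R, j) = 1196 + R (S(R, j) = (44 + (-24)² - 24*(-24)) + R = (44 + 576 + 576) + R = 1196 + R)
1/(4551222 + S(666 + 1210, -3021)) = 1/(4551222 + (1196 + (666 + 1210))) = 1/(4551222 + (1196 + 1876)) = 1/(4551222 + 3072) = 1/4554294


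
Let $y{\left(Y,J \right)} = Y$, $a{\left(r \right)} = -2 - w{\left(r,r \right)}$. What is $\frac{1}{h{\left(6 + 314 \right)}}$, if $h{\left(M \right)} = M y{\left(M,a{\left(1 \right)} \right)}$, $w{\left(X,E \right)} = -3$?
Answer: $\frac{1}{102400} \approx 9.7656 \cdot 10^{-6}$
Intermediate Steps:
$a{\left(r \right)} = 1$ ($a{\left(r \right)} = -2 - -3 = -2 + 3 = 1$)
$h{\left(M \right)} = M^{2}$ ($h{\left(M \right)} = M M = M^{2}$)
$\frac{1}{h{\left(6 + 314 \right)}} = \frac{1}{\left(6 + 314\right)^{2}} = \frac{1}{320^{2}} = \frac{1}{102400}$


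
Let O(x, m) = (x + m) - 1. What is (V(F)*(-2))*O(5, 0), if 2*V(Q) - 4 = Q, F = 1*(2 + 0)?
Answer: -24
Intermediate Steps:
F = 2 (F = 1*2 = 2)
O(x, m) = -1 + m + x (O(x, m) = (m + x) - 1 = -1 + m + x)
V(Q) = 2 + Q/2
(V(F)*(-2))*O(5, 0) = ((2 + (½)*2)*(-2))*(-1 + 0 + 5) = ((2 + 1)*(-2))*4 = (3*(-2))*4 = -6*4 = -24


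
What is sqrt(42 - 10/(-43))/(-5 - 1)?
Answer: -sqrt(19522)/129 ≈ -1.0831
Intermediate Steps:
sqrt(42 - 10/(-43))/(-5 - 1) = sqrt(42 - 10*(-1/43))/(-6) = sqrt(42 + 10/43)*(-1/6) = sqrt(1816/43)*(-1/6) = (2*sqrt(19522)/43)*(-1/6) = -sqrt(19522)/129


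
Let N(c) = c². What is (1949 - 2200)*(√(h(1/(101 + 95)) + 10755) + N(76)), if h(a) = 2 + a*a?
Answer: -1449776 - 753*√45915657/196 ≈ -1.4758e+6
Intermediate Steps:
h(a) = 2 + a²
(1949 - 2200)*(√(h(1/(101 + 95)) + 10755) + N(76)) = (1949 - 2200)*(√((2 + (1/(101 + 95))²) + 10755) + 76²) = -251*(√((2 + (1/196)²) + 10755) + 5776) = -251*(√((2 + 1/38416) + 10755) + 5776) = -251*(√(76833/38416 + 10755) + 5776) = -251*(√(413240913/38416) + 5776) = -251*(3*√45915657/196 + 5776) = -251*(5776 + 3*√45915657/196) = -1449776 - 753*√45915657/196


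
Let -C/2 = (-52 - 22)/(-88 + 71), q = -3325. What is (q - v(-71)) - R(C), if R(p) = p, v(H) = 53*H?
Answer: 7594/17 ≈ 446.71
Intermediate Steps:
C = -148/17 (C = -2*(-52 - 22)/(-88 + 71) = -(-148)/(-17) = -(-148)*(-1)/17 = -2*74/17 = -148/17 ≈ -8.7059)
(q - v(-71)) - R(C) = (-3325 - 53*(-71)) - 1*(-148/17) = (-3325 - 1*(-3763)) + 148/17 = (-3325 + 3763) + 148/17 = 438 + 148/17 = 7594/17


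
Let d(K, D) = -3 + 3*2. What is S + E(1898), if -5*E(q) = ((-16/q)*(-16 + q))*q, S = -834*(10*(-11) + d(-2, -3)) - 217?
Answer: 475217/5 ≈ 95043.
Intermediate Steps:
d(K, D) = 3 (d(K, D) = -3 + 6 = 3)
S = 89021 (S = -834*(10*(-11) + 3) - 217 = -834*(-110 + 3) - 217 = -834*(-107) - 217 = 89238 - 217 = 89021)
E(q) = -256/5 + 16*q/5 (E(q) = -(-16/q)*(-16 + q)*q/5 = -(-16*(-16 + q)/q)*q/5 = -(256 - 16*q)/5 = -256/5 + 16*q/5)
S + E(1898) = 89021 + (-256/5 + (16/5)*1898) = 89021 + (-256/5 + 30368/5) = 89021 + 30112/5 = 475217/5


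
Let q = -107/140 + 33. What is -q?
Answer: -4513/140 ≈ -32.236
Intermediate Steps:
q = 4513/140 (q = -107*1/140 + 33 = -107/140 + 33 = 4513/140 ≈ 32.236)
-q = -1*4513/140 = -4513/140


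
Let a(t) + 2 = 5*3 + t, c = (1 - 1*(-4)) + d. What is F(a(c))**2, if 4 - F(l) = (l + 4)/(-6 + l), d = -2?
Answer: 4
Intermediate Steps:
c = 3 (c = (1 - 1*(-4)) - 2 = (1 + 4) - 2 = 5 - 2 = 3)
a(t) = 13 + t (a(t) = -2 + (5*3 + t) = -2 + (15 + t) = 13 + t)
F(l) = 4 - (4 + l)/(-6 + l) (F(l) = 4 - (l + 4)/(-6 + l) = 4 - (4 + l)/(-6 + l))
F(a(c))**2 = ((-28 + 3*(13 + 3))/(-6 + (13 + 3)))**2 = ((-28 + 3*16)/(-6 + 16))**2 = ((-28 + 48)/10)**2 = ((1/10)*20)**2 = 2**2 = 4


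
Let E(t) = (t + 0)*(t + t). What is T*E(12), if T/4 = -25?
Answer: -28800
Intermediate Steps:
T = -100 (T = 4*(-25) = -100)
E(t) = 2*t**2 (E(t) = t*(2*t) = 2*t**2)
T*E(12) = -200*12**2 = -200*144 = -100*288 = -28800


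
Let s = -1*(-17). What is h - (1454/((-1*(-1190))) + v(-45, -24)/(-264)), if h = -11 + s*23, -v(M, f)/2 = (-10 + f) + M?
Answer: 29796241/78540 ≈ 379.38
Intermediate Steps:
s = 17
v(M, f) = 20 - 2*M - 2*f (v(M, f) = -2*((-10 + f) + M) = -2*(-10 + M + f) = 20 - 2*M - 2*f)
h = 380 (h = -11 + 17*23 = -11 + 391 = 380)
h - (1454/((-1*(-1190))) + v(-45, -24)/(-264)) = 380 - (1454/((-1*(-1190))) + (20 - 2*(-45) - 2*(-24))/(-264)) = 380 - (1454/1190 + (20 + 90 + 48)*(-1/264)) = 380 - (1454*(1/1190) + 158*(-1/264)) = 380 - (727/595 - 79/132) = 380 - 1*48959/78540 = 380 - 48959/78540 = 29796241/78540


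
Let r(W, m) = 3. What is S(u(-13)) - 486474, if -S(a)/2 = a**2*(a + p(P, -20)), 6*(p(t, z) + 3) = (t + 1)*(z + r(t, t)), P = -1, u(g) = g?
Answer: -481066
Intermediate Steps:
p(t, z) = -3 + (1 + t)*(3 + z)/6 (p(t, z) = -3 + ((t + 1)*(z + 3))/6 = -3 + ((1 + t)*(3 + z))/6 = -3 + (1 + t)*(3 + z)/6)
S(a) = -2*a**2*(-3 + a) (S(a) = -2*a**2*(a + (-5/2 + (1/2)*(-1) + (1/6)*(-20) + (1/6)*(-1)*(-20))) = -2*a**2*(a + (-5/2 - 1/2 - 10/3 + 10/3)) = -2*a**2*(a - 3) = -2*a**2*(-3 + a))
S(u(-13)) - 486474 = 2*(-13)**2*(3 - 1*(-13)) - 486474 = 2*169*(3 + 13) - 486474 = 2*169*16 - 486474 = 5408 - 486474 = -481066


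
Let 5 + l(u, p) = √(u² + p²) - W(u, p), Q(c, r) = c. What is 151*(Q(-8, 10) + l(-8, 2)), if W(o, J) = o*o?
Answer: -11627 + 302*√17 ≈ -10382.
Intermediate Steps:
W(o, J) = o²
l(u, p) = -5 + √(p² + u²) - u² (l(u, p) = -5 + (√(u² + p²) - u²) = -5 + (√(p² + u²) - u²) = -5 + √(p² + u²) - u²)
151*(Q(-8, 10) + l(-8, 2)) = 151*(-8 + (-5 + √(2² + (-8)²) - 1*(-8)²)) = 151*(-8 + (-5 + √(4 + 64) - 1*64)) = 151*(-8 + (-5 + √68 - 64)) = 151*(-8 + (-5 + 2*√17 - 64)) = 151*(-8 + (-69 + 2*√17)) = 151*(-77 + 2*√17) = -11627 + 302*√17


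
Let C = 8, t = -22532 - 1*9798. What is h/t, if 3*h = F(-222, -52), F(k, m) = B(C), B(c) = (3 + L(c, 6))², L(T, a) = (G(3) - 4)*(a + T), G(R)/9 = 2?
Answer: -39601/96990 ≈ -0.40830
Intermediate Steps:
G(R) = 18 (G(R) = 9*2 = 18)
t = -32330 (t = -22532 - 9798 = -32330)
L(T, a) = 14*T + 14*a (L(T, a) = (18 - 4)*(a + T) = 14*(T + a) = 14*T + 14*a)
B(c) = (87 + 14*c)² (B(c) = (3 + (14*c + 14*6))² = (3 + (14*c + 84))² = (3 + (84 + 14*c))² = (87 + 14*c)²)
F(k, m) = 39601 (F(k, m) = (87 + 14*8)² = (87 + 112)² = 199² = 39601)
h = 39601/3 (h = (⅓)*39601 = 39601/3 ≈ 13200.)
h/t = (39601/3)/(-32330) = (39601/3)*(-1/32330) = -39601/96990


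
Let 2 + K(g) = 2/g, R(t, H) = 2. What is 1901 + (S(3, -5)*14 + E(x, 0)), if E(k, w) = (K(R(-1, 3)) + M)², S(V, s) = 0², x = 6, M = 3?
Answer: 1905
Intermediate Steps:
S(V, s) = 0
K(g) = -2 + 2/g
E(k, w) = 4 (E(k, w) = ((-2 + 2/2) + 3)² = ((-2 + 2*(½)) + 3)² = ((-2 + 1) + 3)² = (-1 + 3)² = 2² = 4)
1901 + (S(3, -5)*14 + E(x, 0)) = 1901 + (0*14 + 4) = 1901 + (0 + 4) = 1901 + 4 = 1905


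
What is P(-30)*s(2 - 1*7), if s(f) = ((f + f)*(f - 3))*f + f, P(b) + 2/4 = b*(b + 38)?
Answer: 194805/2 ≈ 97403.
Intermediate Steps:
P(b) = -1/2 + b*(38 + b) (P(b) = -1/2 + b*(b + 38) = -1/2 + b*(38 + b))
s(f) = f + 2*f**2*(-3 + f) (s(f) = ((2*f)*(-3 + f))*f + f = (2*f*(-3 + f))*f + f = 2*f**2*(-3 + f) + f = f + 2*f**2*(-3 + f))
P(-30)*s(2 - 1*7) = (-1/2 + (-30)**2 + 38*(-30))*((2 - 1*7)*(1 - 6*(2 - 1*7) + 2*(2 - 1*7)**2)) = (-1/2 + 900 - 1140)*((2 - 7)*(1 - 6*(2 - 7) + 2*(2 - 7)**2)) = -(-2405)*(1 - 6*(-5) + 2*(-5)**2)/2 = -(-2405)*(1 + 30 + 2*25)/2 = -(-2405)*(1 + 30 + 50)/2 = -(-2405)*81/2 = -481/2*(-405) = 194805/2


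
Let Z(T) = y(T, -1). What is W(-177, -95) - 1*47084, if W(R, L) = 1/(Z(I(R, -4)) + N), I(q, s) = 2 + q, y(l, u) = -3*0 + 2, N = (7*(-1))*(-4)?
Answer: -1412519/30 ≈ -47084.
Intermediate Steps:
N = 28 (N = -7*(-4) = 28)
y(l, u) = 2 (y(l, u) = 0 + 2 = 2)
Z(T) = 2
W(R, L) = 1/30 (W(R, L) = 1/(2 + 28) = 1/30)
W(-177, -95) - 1*47084 = 1/30 - 1*47084 = 1/30 - 47084 = -1412519/30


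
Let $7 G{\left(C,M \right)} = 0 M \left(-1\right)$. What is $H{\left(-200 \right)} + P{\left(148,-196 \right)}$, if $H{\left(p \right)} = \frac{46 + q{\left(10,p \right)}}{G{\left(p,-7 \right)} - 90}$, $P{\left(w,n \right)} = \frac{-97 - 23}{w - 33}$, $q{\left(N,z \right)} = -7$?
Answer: $- \frac{1019}{690} \approx -1.4768$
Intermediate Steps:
$G{\left(C,M \right)} = 0$ ($G{\left(C,M \right)} = \frac{0 M \left(-1\right)}{7} = \frac{0 \left(-1\right)}{7} = \frac{1}{7} \cdot 0 = 0$)
$P{\left(w,n \right)} = - \frac{120}{-33 + w}$
$H{\left(p \right)} = - \frac{13}{30}$ ($H{\left(p \right)} = \frac{46 - 7}{0 - 90} = \frac{39}{-90} = 39 \left(- \frac{1}{90}\right) = - \frac{13}{30}$)
$H{\left(-200 \right)} + P{\left(148,-196 \right)} = - \frac{13}{30} - \frac{120}{-33 + 148} = - \frac{13}{30} - \frac{120}{115} = - \frac{13}{30} - \frac{24}{23} = - \frac{1019}{690}$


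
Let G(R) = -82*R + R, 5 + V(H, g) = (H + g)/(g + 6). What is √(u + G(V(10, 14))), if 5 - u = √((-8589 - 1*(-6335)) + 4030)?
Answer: 2*√(1955 - 25*√111)/5 ≈ 16.452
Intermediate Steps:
V(H, g) = -5 + (H + g)/(6 + g) (V(H, g) = -5 + (H + g)/(g + 6) = -5 + (H + g)/(6 + g))
G(R) = -81*R
u = 5 - 4*√111 (u = 5 - √((-8589 - 1*(-6335)) + 4030) = 5 - √((-8589 + 6335) + 4030) = 5 - √(-2254 + 4030) = 5 - √1776 = 5 - 4*√111 ≈ -37.143)
√(u + G(V(10, 14))) = √((5 - 4*√111) - 81*(-30 + 10 - 4*14)/(6 + 14)) = √((5 - 4*√111) - 81*(-30 + 10 - 56)/20) = √((5 - 4*√111) - 81*(-76)/20) = √((5 - 4*√111) - 81*(-19/5)) = √((5 - 4*√111) + 1539/5) = √(1564/5 - 4*√111)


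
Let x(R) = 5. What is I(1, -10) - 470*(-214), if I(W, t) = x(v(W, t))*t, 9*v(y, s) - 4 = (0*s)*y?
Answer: 100530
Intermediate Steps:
v(y, s) = 4/9 (v(y, s) = 4/9 + ((0*s)*y)/9 = 4/9 + (0*y)/9 = 4/9 + (⅑)*0 = 4/9 + 0 = 4/9)
I(W, t) = 5*t
I(1, -10) - 470*(-214) = 5*(-10) - 470*(-214) = -50 + 100580 = 100530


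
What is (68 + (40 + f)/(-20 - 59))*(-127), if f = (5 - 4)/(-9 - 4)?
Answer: -8803259/1027 ≈ -8571.8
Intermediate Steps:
f = -1/13 (f = 1/(-13) = 1*(-1/13) = -1/13 ≈ -0.076923)
(68 + (40 + f)/(-20 - 59))*(-127) = (68 + (40 - 1/13)/(-20 - 59))*(-127) = (68 + (519/13)/(-79))*(-127) = (68 + (519/13)*(-1/79))*(-127) = (68 - 519/1027)*(-127) = (69317/1027)*(-127) = -8803259/1027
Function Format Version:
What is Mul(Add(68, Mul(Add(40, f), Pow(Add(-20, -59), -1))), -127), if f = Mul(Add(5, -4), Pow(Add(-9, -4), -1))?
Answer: Rational(-8803259, 1027) ≈ -8571.8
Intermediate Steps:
f = Rational(-1, 13) (f = Mul(1, Pow(-13, -1)) = Mul(1, Rational(-1, 13)) = Rational(-1, 13) ≈ -0.076923)
Mul(Add(68, Mul(Add(40, f), Pow(Add(-20, -59), -1))), -127) = Mul(Add(68, Mul(Add(40, Rational(-1, 13)), Pow(Add(-20, -59), -1))), -127) = Mul(Add(68, Mul(Rational(519, 13), Pow(-79, -1))), -127) = Mul(Add(68, Mul(Rational(519, 13), Rational(-1, 79))), -127) = Mul(Add(68, Rational(-519, 1027)), -127) = Mul(Rational(69317, 1027), -127) = Rational(-8803259, 1027)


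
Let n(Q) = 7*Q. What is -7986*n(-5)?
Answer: 279510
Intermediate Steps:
-7986*n(-5) = -55902*(-5) = -7986*(-35) = 279510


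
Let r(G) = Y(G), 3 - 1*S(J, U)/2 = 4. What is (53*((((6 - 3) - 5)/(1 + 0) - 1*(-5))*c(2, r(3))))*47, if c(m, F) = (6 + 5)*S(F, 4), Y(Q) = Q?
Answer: -164406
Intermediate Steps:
S(J, U) = -2 (S(J, U) = 6 - 2*4 = 6 - 8 = -2)
r(G) = G
c(m, F) = -22 (c(m, F) = (6 + 5)*(-2) = 11*(-2) = -22)
(53*((((6 - 3) - 5)/(1 + 0) - 1*(-5))*c(2, r(3))))*47 = (53*((((6 - 3) - 5)/(1 + 0) - 1*(-5))*(-22)))*47 = (53*(((3 - 5)/1 + 5)*(-22)))*47 = (53*((-2*1 + 5)*(-22)))*47 = (53*((-2 + 5)*(-22)))*47 = (53*(3*(-22)))*47 = (53*(-66))*47 = -3498*47 = -164406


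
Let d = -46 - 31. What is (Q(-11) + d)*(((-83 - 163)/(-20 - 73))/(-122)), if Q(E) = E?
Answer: 3608/1891 ≈ 1.9080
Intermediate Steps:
d = -77
(Q(-11) + d)*(((-83 - 163)/(-20 - 73))/(-122)) = (-11 - 77)*(((-83 - 163)/(-20 - 73))/(-122)) = -88*(-246/(-93))*(-1)/122 = -88*(-246*(-1/93))*(-1)/122 = -7216*(-1)/(31*122) = -88*(-41/1891) = 3608/1891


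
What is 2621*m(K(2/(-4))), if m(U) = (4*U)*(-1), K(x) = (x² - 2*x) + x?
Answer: -7863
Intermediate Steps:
K(x) = x² - x
m(U) = -4*U
2621*m(K(2/(-4))) = 2621*(-4*2/(-4)*(-1 + 2/(-4))) = 2621*(-4*2*(-¼)*(-1 + 2*(-¼))) = 2621*(-(-2)*(-1 - ½)) = 2621*(-(-2)*(-3)/2) = 2621*(-4*¾) = 2621*(-3) = -7863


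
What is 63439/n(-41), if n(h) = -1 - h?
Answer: 63439/40 ≈ 1586.0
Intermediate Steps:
63439/n(-41) = 63439/(-1 - 1*(-41)) = 63439/(-1 + 41) = 63439/40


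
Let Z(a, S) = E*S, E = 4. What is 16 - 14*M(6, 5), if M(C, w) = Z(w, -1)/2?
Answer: 44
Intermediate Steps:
Z(a, S) = 4*S
M(C, w) = -2 (M(C, w) = (4*(-1))/2 = -4*1/2 = -2)
16 - 14*M(6, 5) = 16 - 14*(-2) = 16 + 28 = 44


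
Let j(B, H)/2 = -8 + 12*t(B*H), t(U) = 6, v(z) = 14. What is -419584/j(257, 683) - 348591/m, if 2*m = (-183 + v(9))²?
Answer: -94320140/28561 ≈ -3302.4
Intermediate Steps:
j(B, H) = 128 (j(B, H) = 2*(-8 + 12*6) = 2*(-8 + 72) = 2*64 = 128)
m = 28561/2 (m = (-183 + 14)²/2 = (½)*(-169)² = (½)*28561 = 28561/2 ≈ 14281.)
-419584/j(257, 683) - 348591/m = -419584/128 - 348591/28561/2 = -419584*1/128 - 348591*2/28561 = -3278 - 697182/28561 = -94320140/28561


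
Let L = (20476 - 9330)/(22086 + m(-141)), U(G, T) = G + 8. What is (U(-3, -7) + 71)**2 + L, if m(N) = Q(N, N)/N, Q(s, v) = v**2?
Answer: 126765466/21945 ≈ 5776.5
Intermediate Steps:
U(G, T) = 8 + G
m(N) = N (m(N) = N**2/N = N)
L = 11146/21945 (L = (20476 - 9330)/(22086 - 141) = 11146/21945 ≈ 0.50791)
(U(-3, -7) + 71)**2 + L = ((8 - 3) + 71)**2 + 11146/21945 = (5 + 71)**2 + 11146/21945 = 76**2 + 11146/21945 = 5776 + 11146/21945 = 126765466/21945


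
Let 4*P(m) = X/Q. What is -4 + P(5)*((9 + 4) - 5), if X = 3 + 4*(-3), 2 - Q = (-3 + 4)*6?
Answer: ½ ≈ 0.50000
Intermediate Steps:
Q = -4 (Q = 2 - (-3 + 4)*6 = 2 - 6 = -4)
X = -9 (X = 3 - 12 = -9)
P(m) = 9/16 (P(m) = (-9/(-4))/4 = (-9*(-¼))/4 = (¼)*(9/4) = 9/16)
-4 + P(5)*((9 + 4) - 5) = -4 + 9*((9 + 4) - 5)/16 = -4 + 9*(13 - 5)/16 = -4 + (9/16)*8 = -4 + 9/2 = ½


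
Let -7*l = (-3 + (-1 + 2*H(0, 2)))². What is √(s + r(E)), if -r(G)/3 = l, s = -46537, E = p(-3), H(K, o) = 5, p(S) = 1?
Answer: I*√2279557/7 ≈ 215.69*I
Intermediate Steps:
E = 1
l = -36/7 (l = -(-3 + (-1 + 2*5))²/7 = -(-3 + (-1 + 10))²/7 = -(-3 + 9)²/7 = -⅐*6² = -⅐*36 = -36/7 ≈ -5.1429)
r(G) = 108/7 (r(G) = -3*(-36/7) = 108/7)
√(s + r(E)) = √(-46537 + 108/7) = √(-325651/7) = I*√2279557/7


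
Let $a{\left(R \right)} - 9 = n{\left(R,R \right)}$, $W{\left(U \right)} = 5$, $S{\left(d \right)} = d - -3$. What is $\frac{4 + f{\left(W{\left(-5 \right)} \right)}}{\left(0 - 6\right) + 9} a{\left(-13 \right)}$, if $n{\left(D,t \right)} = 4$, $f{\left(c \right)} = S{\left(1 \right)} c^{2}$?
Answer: $\frac{1352}{3} \approx 450.67$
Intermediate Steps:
$S{\left(d \right)} = 3 + d$ ($S{\left(d \right)} = d + 3 = 3 + d$)
$f{\left(c \right)} = 4 c^{2}$ ($f{\left(c \right)} = \left(3 + 1\right) c^{2} = 4 c^{2}$)
$a{\left(R \right)} = 13$ ($a{\left(R \right)} = 9 + 4 = 13$)
$\frac{4 + f{\left(W{\left(-5 \right)} \right)}}{\left(0 - 6\right) + 9} a{\left(-13 \right)} = \frac{4 + 4 \cdot 5^{2}}{\left(0 - 6\right) + 9} \cdot 13 = \frac{4 + 4 \cdot 25}{\left(0 - 6\right) + 9} \cdot 13 = \frac{4 + 100}{-6 + 9} \cdot 13 = \frac{104}{3} \cdot 13 = \frac{1352}{3}$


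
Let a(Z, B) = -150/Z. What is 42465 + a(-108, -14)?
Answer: 764395/18 ≈ 42466.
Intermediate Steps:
42465 + a(-108, -14) = 42465 - 150/(-108) = 42465 - 150*(-1/108) = 42465 + 25/18 = 764395/18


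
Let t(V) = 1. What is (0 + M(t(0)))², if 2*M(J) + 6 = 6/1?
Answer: 0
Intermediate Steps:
M(J) = 0 (M(J) = -3 + (6/1)/2 = -3 + (6*1)/2 = -3 + (½)*6 = -3 + 3 = 0)
(0 + M(t(0)))² = (0 + 0)² = 0² = 0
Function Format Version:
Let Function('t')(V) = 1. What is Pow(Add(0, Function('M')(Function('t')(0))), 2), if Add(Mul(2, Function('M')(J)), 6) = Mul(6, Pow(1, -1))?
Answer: 0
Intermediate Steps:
Function('M')(J) = 0 (Function('M')(J) = Add(-3, Mul(Rational(1, 2), Mul(6, Pow(1, -1)))) = Add(-3, Mul(Rational(1, 2), Mul(6, 1))) = Add(-3, Mul(Rational(1, 2), 6)) = Add(-3, 3) = 0)
Pow(Add(0, Function('M')(Function('t')(0))), 2) = Pow(Add(0, 0), 2) = Pow(0, 2) = 0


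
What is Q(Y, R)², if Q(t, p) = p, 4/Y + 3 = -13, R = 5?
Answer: 25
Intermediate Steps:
Y = -¼ (Y = 4/(-3 - 13) = 4/(-16) = 4*(-1/16) = -¼ ≈ -0.25000)
Q(Y, R)² = 5² = 25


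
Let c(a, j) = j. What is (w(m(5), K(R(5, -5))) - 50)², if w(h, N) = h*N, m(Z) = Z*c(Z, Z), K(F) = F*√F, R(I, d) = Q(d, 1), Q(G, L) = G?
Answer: -75625 + 12500*I*√5 ≈ -75625.0 + 27951.0*I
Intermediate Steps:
R(I, d) = d
K(F) = F^(3/2)
m(Z) = Z² (m(Z) = Z*Z = Z²)
w(h, N) = N*h
(w(m(5), K(R(5, -5))) - 50)² = ((-5)^(3/2)*5² - 50)² = (-5*I*√5*25 - 50)² = (-125*I*√5 - 50)² = (-50 - 125*I*√5)²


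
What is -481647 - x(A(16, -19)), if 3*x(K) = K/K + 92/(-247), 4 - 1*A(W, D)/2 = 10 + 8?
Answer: -356900582/741 ≈ -4.8165e+5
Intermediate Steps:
A(W, D) = -28 (A(W, D) = 8 - 2*(10 + 8) = 8 - 2*18 = 8 - 36 = -28)
x(K) = 155/741 (x(K) = (K/K + 92/(-247))/3 = (1 + 92*(-1/247))/3 = (1 - 92/247)/3 = (⅓)*(155/247) = 155/741)
-481647 - x(A(16, -19)) = -481647 - 1*155/741 = -481647 - 155/741 = -356900582/741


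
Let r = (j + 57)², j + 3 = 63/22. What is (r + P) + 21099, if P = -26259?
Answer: -932439/484 ≈ -1926.5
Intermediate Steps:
j = -3/22 (j = -3 + 63/22 = -3/22 ≈ -0.13636)
r = 1565001/484 (r = (-3/22 + 57)² = (1251/22)² = 1565001/484 ≈ 3233.5)
(r + P) + 21099 = (1565001/484 - 26259) + 21099 = -11144355/484 + 21099 = -932439/484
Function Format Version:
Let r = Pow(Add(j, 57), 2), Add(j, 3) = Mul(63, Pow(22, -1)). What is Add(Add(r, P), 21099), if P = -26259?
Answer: Rational(-932439, 484) ≈ -1926.5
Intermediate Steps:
j = Rational(-3, 22) (j = Add(-3, Mul(63, Pow(22, -1))) = Add(-3, Mul(63, Rational(1, 22))) = Add(-3, Rational(63, 22)) = Rational(-3, 22) ≈ -0.13636)
r = Rational(1565001, 484) (r = Pow(Add(Rational(-3, 22), 57), 2) = Pow(Rational(1251, 22), 2) = Rational(1565001, 484) ≈ 3233.5)
Add(Add(r, P), 21099) = Add(Add(Rational(1565001, 484), -26259), 21099) = Add(Rational(-11144355, 484), 21099) = Rational(-932439, 484)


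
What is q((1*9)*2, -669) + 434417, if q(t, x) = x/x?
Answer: 434418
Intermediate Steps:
q(t, x) = 1
q((1*9)*2, -669) + 434417 = 1 + 434417 = 434418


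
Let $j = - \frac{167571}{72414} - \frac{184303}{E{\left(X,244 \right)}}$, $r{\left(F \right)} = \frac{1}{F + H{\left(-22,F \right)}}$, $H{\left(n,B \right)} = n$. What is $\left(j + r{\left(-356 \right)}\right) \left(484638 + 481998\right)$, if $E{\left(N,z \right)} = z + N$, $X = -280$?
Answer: $\frac{5159179091891}{1043} \approx 4.9465 \cdot 10^{9}$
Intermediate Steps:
$E{\left(N,z \right)} = N + z$
$r{\left(F \right)} = \frac{1}{-22 + F}$ ($r{\left(F \right)} = \frac{1}{F - 22} = \frac{1}{-22 + F}$)
$j = \frac{82346203}{16092}$ ($j = - \frac{167571}{72414} - \frac{184303}{-280 + 244} = \left(-167571\right) \frac{1}{72414} - \frac{184303}{-36} = - \frac{18619}{8046} - - \frac{184303}{36} = - \frac{18619}{8046} + \frac{184303}{36} = \frac{82346203}{16092} \approx 5117.2$)
$\left(j + r{\left(-356 \right)}\right) \left(484638 + 481998\right) = \left(\frac{82346203}{16092} + \frac{1}{-22 - 356}\right) \left(484638 + 481998\right) = \left(\frac{82346203}{16092} + \frac{1}{-378}\right) 966636 = \left(\frac{82346203}{16092} - \frac{1}{378}\right) 966636 = \frac{192141041}{37548} \cdot 966636 = \frac{5159179091891}{1043}$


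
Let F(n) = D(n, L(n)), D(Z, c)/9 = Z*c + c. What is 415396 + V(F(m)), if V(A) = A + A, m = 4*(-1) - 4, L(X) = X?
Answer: 416404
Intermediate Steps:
m = -8 (m = -4 - 4 = -8)
D(Z, c) = 9*c + 9*Z*c (D(Z, c) = 9*(Z*c + c) = 9*(c + Z*c) = 9*c + 9*Z*c)
F(n) = 9*n*(1 + n)
V(A) = 2*A
415396 + V(F(m)) = 415396 + 2*(9*(-8)*(1 - 8)) = 415396 + 2*(9*(-8)*(-7)) = 415396 + 2*504 = 415396 + 1008 = 416404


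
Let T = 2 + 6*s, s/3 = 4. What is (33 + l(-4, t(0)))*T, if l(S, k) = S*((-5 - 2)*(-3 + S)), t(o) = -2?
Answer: -12062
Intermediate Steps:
s = 12 (s = 3*4 = 12)
T = 74 (T = 2 + 6*12 = 2 + 72 = 74)
l(S, k) = S*(21 - 7*S) (l(S, k) = S*(-7*(-3 + S)) = S*(21 - 7*S))
(33 + l(-4, t(0)))*T = (33 + 7*(-4)*(3 - 1*(-4)))*74 = (33 + 7*(-4)*(3 + 4))*74 = (33 + 7*(-4)*7)*74 = (33 - 196)*74 = -163*74 = -12062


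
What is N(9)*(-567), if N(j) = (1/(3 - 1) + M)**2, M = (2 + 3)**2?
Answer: -1474767/4 ≈ -3.6869e+5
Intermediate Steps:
M = 25 (M = 5**2 = 25)
N(j) = 2601/4 (N(j) = (1/(3 - 1) + 25)**2 = (1/2 + 25)**2 = (51/2)**2 = 2601/4)
N(9)*(-567) = (2601/4)*(-567) = -1474767/4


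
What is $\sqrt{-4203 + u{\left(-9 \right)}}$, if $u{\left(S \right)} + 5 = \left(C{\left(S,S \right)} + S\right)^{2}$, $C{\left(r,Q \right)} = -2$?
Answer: $i \sqrt{4087} \approx 63.93 i$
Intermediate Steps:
$u{\left(S \right)} = -5 + \left(-2 + S\right)^{2}$
$\sqrt{-4203 + u{\left(-9 \right)}} = \sqrt{-4203 - \left(5 - \left(-2 - 9\right)^{2}\right)} = \sqrt{-4203 - \left(5 - \left(-11\right)^{2}\right)} = \sqrt{-4203 + \left(-5 + 121\right)} = \sqrt{-4203 + 116} = \sqrt{-4087} = i \sqrt{4087}$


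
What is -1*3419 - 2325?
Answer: -5744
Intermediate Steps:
-1*3419 - 2325 = -3419 - 2325 = -5744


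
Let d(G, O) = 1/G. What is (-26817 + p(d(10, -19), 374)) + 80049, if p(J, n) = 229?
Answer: 53461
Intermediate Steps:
d(G, O) = 1/G
(-26817 + p(d(10, -19), 374)) + 80049 = (-26817 + 229) + 80049 = -26588 + 80049 = 53461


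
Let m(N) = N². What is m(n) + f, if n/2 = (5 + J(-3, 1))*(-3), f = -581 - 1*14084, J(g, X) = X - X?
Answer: -13765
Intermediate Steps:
J(g, X) = 0
f = -14665 (f = -581 - 14084 = -14665)
n = -30 (n = 2*((5 + 0)*(-3)) = 2*(5*(-3)) = 2*(-15) = -30)
m(n) + f = (-30)² - 14665 = 900 - 14665 = -13765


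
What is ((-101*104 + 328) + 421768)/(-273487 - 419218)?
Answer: -411592/692705 ≈ -0.59418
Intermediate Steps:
((-101*104 + 328) + 421768)/(-273487 - 419218) = ((-10504 + 328) + 421768)/(-692705) = (-10176 + 421768)*(-1/692705) = 411592*(-1/692705) = -411592/692705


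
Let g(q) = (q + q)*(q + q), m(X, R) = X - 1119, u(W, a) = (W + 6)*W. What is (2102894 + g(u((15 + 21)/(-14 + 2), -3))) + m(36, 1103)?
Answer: 2102135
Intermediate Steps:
u(W, a) = W*(6 + W) (u(W, a) = (6 + W)*W = W*(6 + W))
m(X, R) = -1119 + X
g(q) = 4*q² (g(q) = (2*q)*(2*q) = 4*q²)
(2102894 + g(u((15 + 21)/(-14 + 2), -3))) + m(36, 1103) = (2102894 + 4*(((15 + 21)/(-14 + 2))*(6 + (15 + 21)/(-14 + 2)))²) + (-1119 + 36) = (2102894 + 4*((36/(-12))*(6 + 36/(-12)))²) - 1083 = (2102894 + 4*((36*(-1/12))*(6 + 36*(-1/12)))²) - 1083 = (2102894 + 4*(-3*(6 - 3))²) - 1083 = (2102894 + 4*(-3*3)²) - 1083 = (2102894 + 4*(-9)²) - 1083 = (2102894 + 4*81) - 1083 = (2102894 + 324) - 1083 = 2103218 - 1083 = 2102135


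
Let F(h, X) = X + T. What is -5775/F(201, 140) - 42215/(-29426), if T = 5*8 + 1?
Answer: -162294235/5326106 ≈ -30.471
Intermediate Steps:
T = 41 (T = 40 + 1 = 41)
F(h, X) = 41 + X (F(h, X) = X + 41 = 41 + X)
-5775/F(201, 140) - 42215/(-29426) = -5775/(41 + 140) - 42215/(-29426) = -5775/181 - 42215*(-1/29426) = -5775*1/181 + 42215/29426 = -5775/181 + 42215/29426 = -162294235/5326106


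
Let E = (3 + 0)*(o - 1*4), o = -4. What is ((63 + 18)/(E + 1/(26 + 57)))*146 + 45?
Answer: -891963/1991 ≈ -448.00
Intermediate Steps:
E = -24 (E = (3 + 0)*(-4 - 1*4) = 3*(-4 - 4) = 3*(-8) = -24)
((63 + 18)/(E + 1/(26 + 57)))*146 + 45 = ((63 + 18)/(-24 + 1/(26 + 57)))*146 + 45 = (81/(-24 + 1/83))*146 + 45 = (81/(-1991/83))*146 + 45 = (81*(-83/1991))*146 + 45 = -6723/1991*146 + 45 = -981558/1991 + 45 = -891963/1991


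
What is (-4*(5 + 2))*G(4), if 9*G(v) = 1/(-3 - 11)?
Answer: 2/9 ≈ 0.22222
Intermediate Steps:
G(v) = -1/126 (G(v) = 1/(9*(-3 - 11)) = (⅑)/(-14) = (⅑)*(-1/14) = -1/126)
(-4*(5 + 2))*G(4) = -4*(5 + 2)*(-1/126) = -4*7*(-1/126) = -28*(-1/126) = 2/9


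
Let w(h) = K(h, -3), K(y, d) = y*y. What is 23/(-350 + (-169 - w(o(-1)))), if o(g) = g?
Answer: -23/520 ≈ -0.044231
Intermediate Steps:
K(y, d) = y²
w(h) = h²
23/(-350 + (-169 - w(o(-1)))) = 23/(-350 + (-169 - 1*(-1)²)) = 23/(-350 + (-169 - 1*1)) = 23/(-350 + (-169 - 1)) = 23/(-350 - 170) = 23/(-520) = 23*(-1/520) = -23/520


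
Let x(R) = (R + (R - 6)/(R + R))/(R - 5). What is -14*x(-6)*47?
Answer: -3290/11 ≈ -299.09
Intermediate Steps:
x(R) = (R + (-6 + R)/(2*R))/(-5 + R) (x(R) = (R + (-6 + R)/((2*R)))/(-5 + R) = (R + (-6 + R)*(1/(2*R)))/(-5 + R) = (R + (-6 + R)/(2*R))/(-5 + R))
-14*x(-6)*47 = -14*(-3 + (-6)² + (½)*(-6))/((-6)*(-5 - 6))*47 = -(-7)*(-3 + 36 - 3)/(3*(-11))*47 = -(-7)*(-1)*30/(3*11)*47 = -14*5/11*47 = -70/11*47 = -3290/11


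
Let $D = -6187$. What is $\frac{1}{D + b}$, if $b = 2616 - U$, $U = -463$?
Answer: $- \frac{1}{3108} \approx -0.00032175$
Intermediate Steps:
$b = 3079$ ($b = 2616 - -463 = 2616 + 463 = 3079$)
$\frac{1}{D + b} = \frac{1}{-6187 + 3079} = \frac{1}{-3108} = - \frac{1}{3108}$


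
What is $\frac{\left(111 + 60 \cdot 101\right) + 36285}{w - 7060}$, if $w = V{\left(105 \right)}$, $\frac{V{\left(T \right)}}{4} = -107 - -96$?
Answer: $- \frac{1769}{296} \approx -5.9763$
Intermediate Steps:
$V{\left(T \right)} = -44$ ($V{\left(T \right)} = 4 \left(-107 - -96\right) = 4 \left(-107 + 96\right) = 4 \left(-11\right) = -44$)
$w = -44$
$\frac{\left(111 + 60 \cdot 101\right) + 36285}{w - 7060} = \frac{\left(111 + 60 \cdot 101\right) + 36285}{-44 - 7060} = \frac{\left(111 + 6060\right) + 36285}{-7104} = \left(6171 + 36285\right) \left(- \frac{1}{7104}\right) = 42456 \left(- \frac{1}{7104}\right) = - \frac{1769}{296}$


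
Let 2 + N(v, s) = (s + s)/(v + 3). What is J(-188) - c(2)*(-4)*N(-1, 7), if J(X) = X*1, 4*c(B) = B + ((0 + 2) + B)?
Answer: -158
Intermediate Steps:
c(B) = ½ + B/2 (c(B) = (B + ((0 + 2) + B))/4 = (B + (2 + B))/4 = (2 + 2*B)/4 = ½ + B/2)
N(v, s) = -2 + 2*s/(3 + v) (N(v, s) = -2 + (s + s)/(v + 3) = -2 + (2*s)/(3 + v) = -2 + 2*s/(3 + v))
J(X) = X
J(-188) - c(2)*(-4)*N(-1, 7) = -188 - (½ + (½)*2)*(-4)*2*(-3 + 7 - 1*(-1))/(3 - 1) = -188 - (½ + 1)*(-4)*2*(-3 + 7 + 1)/2 = -188 - (3/2)*(-4)*2*(½)*5 = -188 - (-6)*5 = -188 - 1*(-30) = -188 + 30 = -158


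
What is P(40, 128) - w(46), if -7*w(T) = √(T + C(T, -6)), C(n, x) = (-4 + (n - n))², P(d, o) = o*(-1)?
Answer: -128 + √62/7 ≈ -126.88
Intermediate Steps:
P(d, o) = -o
C(n, x) = 16 (C(n, x) = (-4 + 0)² = (-4)² = 16)
w(T) = -√(16 + T)/7 (w(T) = -√(T + 16)/7 = -√(16 + T)/7)
P(40, 128) - w(46) = -1*128 - (-1)*√(16 + 46)/7 = -128 - (-1)*√62/7 = -128 + √62/7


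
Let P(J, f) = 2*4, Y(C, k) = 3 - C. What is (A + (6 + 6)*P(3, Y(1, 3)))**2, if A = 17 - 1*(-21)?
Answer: 17956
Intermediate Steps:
P(J, f) = 8
A = 38 (A = 17 + 21 = 38)
(A + (6 + 6)*P(3, Y(1, 3)))**2 = (38 + (6 + 6)*8)**2 = (38 + 12*8)**2 = (38 + 96)**2 = 134**2 = 17956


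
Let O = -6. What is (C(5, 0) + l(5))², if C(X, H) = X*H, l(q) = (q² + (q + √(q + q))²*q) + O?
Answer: 62636 + 19400*√10 ≈ 1.2398e+5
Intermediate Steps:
l(q) = -6 + q² + q*(q + √2*√q)² (l(q) = (q² + (q + √(q + q))²*q) - 6 = (q² + (q + √(2*q))²*q) - 6 = (q² + (q + √2*√q)²*q) - 6 = (q² + q*(q + √2*√q)²) - 6 = -6 + q² + q*(q + √2*√q)²)
C(X, H) = H*X
(C(5, 0) + l(5))² = (0*5 + (-6 + 5² + 5*(5 + √2*√5)²))² = (0 + (-6 + 25 + 5*(5 + √10)²))² = (0 + (19 + 5*(5 + √10)²))² = (19 + 5*(5 + √10)²)²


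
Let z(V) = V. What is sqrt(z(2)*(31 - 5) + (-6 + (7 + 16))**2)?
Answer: sqrt(341) ≈ 18.466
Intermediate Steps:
sqrt(z(2)*(31 - 5) + (-6 + (7 + 16))**2) = sqrt(2*(31 - 5) + (-6 + (7 + 16))**2) = sqrt(2*26 + (-6 + 23)**2) = sqrt(52 + 17**2) = sqrt(52 + 289) = sqrt(341)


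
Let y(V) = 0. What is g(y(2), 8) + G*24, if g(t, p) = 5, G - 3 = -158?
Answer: -3715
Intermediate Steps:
G = -155 (G = 3 - 158 = -155)
g(y(2), 8) + G*24 = 5 - 155*24 = 5 - 3720 = -3715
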